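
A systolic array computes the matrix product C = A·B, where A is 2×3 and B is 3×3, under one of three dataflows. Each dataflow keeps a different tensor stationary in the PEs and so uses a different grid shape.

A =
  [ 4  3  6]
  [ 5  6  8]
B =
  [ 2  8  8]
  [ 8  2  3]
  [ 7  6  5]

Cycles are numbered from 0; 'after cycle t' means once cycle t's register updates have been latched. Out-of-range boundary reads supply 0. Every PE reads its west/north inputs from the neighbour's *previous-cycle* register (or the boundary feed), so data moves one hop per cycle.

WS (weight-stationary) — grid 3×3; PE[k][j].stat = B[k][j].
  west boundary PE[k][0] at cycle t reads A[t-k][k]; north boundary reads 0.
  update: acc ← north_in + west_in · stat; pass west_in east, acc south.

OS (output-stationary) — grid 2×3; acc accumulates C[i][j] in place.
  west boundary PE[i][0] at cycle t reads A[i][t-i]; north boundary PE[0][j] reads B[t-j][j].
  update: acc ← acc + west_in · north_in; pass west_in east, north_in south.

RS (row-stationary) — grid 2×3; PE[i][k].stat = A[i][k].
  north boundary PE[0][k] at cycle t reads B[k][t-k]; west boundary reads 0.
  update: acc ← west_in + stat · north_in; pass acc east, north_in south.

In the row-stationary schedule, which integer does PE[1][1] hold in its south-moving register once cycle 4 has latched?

register = 3

RS on a 2×3 grid — tracing PE[1][1] and its feeders:
  t=0 PE[0][1]: acc=0 h=0 v=0
  t=0 PE[1][0]: acc=0 h=0 v=0
  t=0 PE[1][1]: acc=0 h=0 v=0
  t=1 PE[0][1]: acc=32 h=32 v=8
  t=1 PE[1][0]: acc=10 h=10 v=2
  t=1 PE[1][1]: acc=0 h=0 v=0
  t=2 PE[0][1]: acc=38 h=38 v=2
  t=2 PE[1][0]: acc=40 h=40 v=8
  t=2 PE[1][1]: acc=58 h=58 v=8
  t=3 PE[0][1]: acc=41 h=41 v=3
  t=3 PE[1][0]: acc=40 h=40 v=8
  t=3 PE[1][1]: acc=52 h=52 v=2
  t=4 PE[0][1]: acc=0 h=0 v=0
  t=4 PE[1][0]: acc=0 h=0 v=0
  t=4 PE[1][1]: acc=58 h=58 v=3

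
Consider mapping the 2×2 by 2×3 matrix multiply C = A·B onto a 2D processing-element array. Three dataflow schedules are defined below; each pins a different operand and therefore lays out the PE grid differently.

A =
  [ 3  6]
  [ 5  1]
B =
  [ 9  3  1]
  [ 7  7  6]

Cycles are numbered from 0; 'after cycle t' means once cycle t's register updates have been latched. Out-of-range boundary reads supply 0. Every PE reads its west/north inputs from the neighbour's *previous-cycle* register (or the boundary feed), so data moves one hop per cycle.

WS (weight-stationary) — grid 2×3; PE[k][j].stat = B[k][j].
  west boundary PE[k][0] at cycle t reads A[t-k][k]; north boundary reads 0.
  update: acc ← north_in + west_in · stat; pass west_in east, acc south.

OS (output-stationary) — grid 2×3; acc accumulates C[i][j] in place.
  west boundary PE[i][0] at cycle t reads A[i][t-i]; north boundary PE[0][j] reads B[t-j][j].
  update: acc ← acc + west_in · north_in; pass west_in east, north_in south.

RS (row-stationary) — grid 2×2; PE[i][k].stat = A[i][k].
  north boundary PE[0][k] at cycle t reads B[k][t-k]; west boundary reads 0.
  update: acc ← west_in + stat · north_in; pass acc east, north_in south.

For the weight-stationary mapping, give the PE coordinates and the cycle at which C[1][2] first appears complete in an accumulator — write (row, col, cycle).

(row, col, cycle) = (1, 2, 4)

Under WS, C[1][2] lands at PE[1][2]:
  cycle 0: PE[1][2] → acc 0, east 0, south 0
  cycle 1: PE[1][2] → acc 0, east 0, south 0
  cycle 2: PE[1][2] → acc 0, east 0, south 0
  cycle 3: PE[1][2] → acc 39, east 6, south 39
  cycle 4: PE[1][2] → acc 11, east 1, south 11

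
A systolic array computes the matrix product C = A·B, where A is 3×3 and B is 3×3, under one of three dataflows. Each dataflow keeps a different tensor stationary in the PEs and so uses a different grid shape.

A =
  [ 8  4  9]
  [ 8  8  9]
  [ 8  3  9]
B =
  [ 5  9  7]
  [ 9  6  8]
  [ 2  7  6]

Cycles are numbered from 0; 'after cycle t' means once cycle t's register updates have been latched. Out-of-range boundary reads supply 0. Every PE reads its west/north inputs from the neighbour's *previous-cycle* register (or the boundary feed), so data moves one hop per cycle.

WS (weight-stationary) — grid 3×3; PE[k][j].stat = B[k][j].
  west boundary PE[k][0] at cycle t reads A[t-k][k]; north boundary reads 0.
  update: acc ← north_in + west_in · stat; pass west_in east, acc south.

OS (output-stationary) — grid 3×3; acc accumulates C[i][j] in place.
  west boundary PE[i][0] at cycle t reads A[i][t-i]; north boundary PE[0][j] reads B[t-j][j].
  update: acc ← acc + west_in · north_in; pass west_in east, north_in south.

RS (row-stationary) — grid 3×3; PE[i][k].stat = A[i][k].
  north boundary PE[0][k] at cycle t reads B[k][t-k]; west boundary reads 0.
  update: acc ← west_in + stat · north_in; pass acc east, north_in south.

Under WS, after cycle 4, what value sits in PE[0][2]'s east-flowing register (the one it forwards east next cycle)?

WS 3×3: PE[0][2] cycle-by-cycle (with neighbour feeds):
  after 0 — PE[0][1] acc=0, pass-E 0, pass-S 0
  after 0 — PE[0][2] acc=0, pass-E 0, pass-S 0
  after 1 — PE[0][1] acc=72, pass-E 8, pass-S 72
  after 1 — PE[0][2] acc=0, pass-E 0, pass-S 0
  after 2 — PE[0][1] acc=72, pass-E 8, pass-S 72
  after 2 — PE[0][2] acc=56, pass-E 8, pass-S 56
  after 3 — PE[0][1] acc=72, pass-E 8, pass-S 72
  after 3 — PE[0][2] acc=56, pass-E 8, pass-S 56
  after 4 — PE[0][1] acc=0, pass-E 0, pass-S 0
  after 4 — PE[0][2] acc=56, pass-E 8, pass-S 56

register = 8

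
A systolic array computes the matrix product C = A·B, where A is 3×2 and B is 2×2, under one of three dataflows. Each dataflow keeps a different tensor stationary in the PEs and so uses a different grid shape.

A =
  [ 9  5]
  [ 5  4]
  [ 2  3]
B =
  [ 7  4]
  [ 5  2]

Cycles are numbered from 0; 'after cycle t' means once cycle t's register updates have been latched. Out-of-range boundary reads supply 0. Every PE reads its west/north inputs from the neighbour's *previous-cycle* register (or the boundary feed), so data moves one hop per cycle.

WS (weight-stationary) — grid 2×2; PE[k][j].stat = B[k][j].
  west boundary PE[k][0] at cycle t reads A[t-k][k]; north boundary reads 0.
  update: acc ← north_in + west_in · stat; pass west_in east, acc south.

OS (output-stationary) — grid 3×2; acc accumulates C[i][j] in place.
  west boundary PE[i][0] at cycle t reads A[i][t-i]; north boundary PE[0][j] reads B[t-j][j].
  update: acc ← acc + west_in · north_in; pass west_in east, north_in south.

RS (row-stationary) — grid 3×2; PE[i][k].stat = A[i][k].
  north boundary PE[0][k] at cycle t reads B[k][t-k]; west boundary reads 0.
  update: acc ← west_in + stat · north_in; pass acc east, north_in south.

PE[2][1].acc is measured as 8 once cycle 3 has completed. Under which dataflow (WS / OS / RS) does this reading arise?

WS: PE[2][1] is outside its 2×2 grid.
OS (3×2 grid), PE[2][1]:
  t=0 PE[2][1]: acc=0 h=0 v=0
  t=1 PE[2][1]: acc=0 h=0 v=0
  t=2 PE[2][1]: acc=0 h=0 v=0
  t=3 PE[2][1]: acc=8 h=2 v=4
RS (3×2 grid), PE[2][1]:
  t=0 PE[2][1]: acc=0 h=0 v=0
  t=1 PE[2][1]: acc=0 h=0 v=0
  t=2 PE[2][1]: acc=0 h=0 v=0
  t=3 PE[2][1]: acc=29 h=29 v=5

dataflow = OS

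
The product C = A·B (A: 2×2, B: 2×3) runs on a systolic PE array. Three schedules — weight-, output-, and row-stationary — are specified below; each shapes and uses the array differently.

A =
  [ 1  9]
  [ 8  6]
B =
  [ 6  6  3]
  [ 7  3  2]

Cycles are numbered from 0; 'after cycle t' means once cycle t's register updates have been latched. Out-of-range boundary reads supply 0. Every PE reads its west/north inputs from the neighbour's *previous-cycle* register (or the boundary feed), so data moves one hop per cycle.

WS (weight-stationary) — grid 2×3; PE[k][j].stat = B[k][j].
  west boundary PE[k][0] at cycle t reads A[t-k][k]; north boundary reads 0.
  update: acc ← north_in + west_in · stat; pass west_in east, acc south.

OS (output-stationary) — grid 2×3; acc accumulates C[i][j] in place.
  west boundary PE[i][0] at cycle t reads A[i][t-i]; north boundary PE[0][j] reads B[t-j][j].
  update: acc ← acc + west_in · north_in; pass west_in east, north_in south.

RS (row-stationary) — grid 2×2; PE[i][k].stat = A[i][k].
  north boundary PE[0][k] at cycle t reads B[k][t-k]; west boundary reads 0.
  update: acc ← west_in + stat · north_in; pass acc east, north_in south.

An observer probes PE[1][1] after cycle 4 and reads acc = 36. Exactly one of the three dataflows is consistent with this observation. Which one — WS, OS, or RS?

WS [2×3] PE[1][1] across cycles:
  after 0 — PE[1][1] acc=0, pass-E 0, pass-S 0
  after 1 — PE[1][1] acc=0, pass-E 0, pass-S 0
  after 2 — PE[1][1] acc=33, pass-E 9, pass-S 33
  after 3 — PE[1][1] acc=66, pass-E 6, pass-S 66
  after 4 — PE[1][1] acc=0, pass-E 0, pass-S 0
OS [2×3] PE[1][1] across cycles:
  after 0 — PE[1][1] acc=0, pass-E 0, pass-S 0
  after 1 — PE[1][1] acc=0, pass-E 0, pass-S 0
  after 2 — PE[1][1] acc=48, pass-E 8, pass-S 6
  after 3 — PE[1][1] acc=66, pass-E 6, pass-S 3
  after 4 — PE[1][1] acc=66, pass-E 0, pass-S 0
RS [2×2] PE[1][1] across cycles:
  after 0 — PE[1][1] acc=0, pass-E 0, pass-S 0
  after 1 — PE[1][1] acc=0, pass-E 0, pass-S 0
  after 2 — PE[1][1] acc=90, pass-E 90, pass-S 7
  after 3 — PE[1][1] acc=66, pass-E 66, pass-S 3
  after 4 — PE[1][1] acc=36, pass-E 36, pass-S 2

dataflow = RS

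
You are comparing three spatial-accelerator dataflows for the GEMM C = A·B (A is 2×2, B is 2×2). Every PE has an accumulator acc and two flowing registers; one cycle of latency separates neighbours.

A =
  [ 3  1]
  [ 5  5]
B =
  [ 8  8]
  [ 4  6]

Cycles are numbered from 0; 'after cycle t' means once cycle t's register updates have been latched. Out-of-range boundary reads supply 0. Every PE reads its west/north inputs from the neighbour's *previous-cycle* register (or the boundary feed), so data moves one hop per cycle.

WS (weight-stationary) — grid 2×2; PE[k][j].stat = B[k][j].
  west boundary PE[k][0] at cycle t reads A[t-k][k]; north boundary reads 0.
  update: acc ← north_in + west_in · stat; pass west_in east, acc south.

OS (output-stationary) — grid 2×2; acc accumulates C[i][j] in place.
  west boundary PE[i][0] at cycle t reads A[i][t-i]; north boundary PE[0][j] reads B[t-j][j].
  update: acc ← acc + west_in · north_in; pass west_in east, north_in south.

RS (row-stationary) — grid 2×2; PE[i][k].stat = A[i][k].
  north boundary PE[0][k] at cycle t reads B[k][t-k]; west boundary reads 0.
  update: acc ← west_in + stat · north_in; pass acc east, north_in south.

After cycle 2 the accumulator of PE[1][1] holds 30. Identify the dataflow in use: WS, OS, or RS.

WS [2×2] PE[1][1] across cycles:
  c0 r1c1: 0 / 0 / 0
  c1 r1c1: 0 / 0 / 0
  c2 r1c1: 30 / 1 / 30
OS [2×2] PE[1][1] across cycles:
  c0 r1c1: 0 / 0 / 0
  c1 r1c1: 0 / 0 / 0
  c2 r1c1: 40 / 5 / 8
RS [2×2] PE[1][1] across cycles:
  c0 r1c1: 0 / 0 / 0
  c1 r1c1: 0 / 0 / 0
  c2 r1c1: 60 / 60 / 4

dataflow = WS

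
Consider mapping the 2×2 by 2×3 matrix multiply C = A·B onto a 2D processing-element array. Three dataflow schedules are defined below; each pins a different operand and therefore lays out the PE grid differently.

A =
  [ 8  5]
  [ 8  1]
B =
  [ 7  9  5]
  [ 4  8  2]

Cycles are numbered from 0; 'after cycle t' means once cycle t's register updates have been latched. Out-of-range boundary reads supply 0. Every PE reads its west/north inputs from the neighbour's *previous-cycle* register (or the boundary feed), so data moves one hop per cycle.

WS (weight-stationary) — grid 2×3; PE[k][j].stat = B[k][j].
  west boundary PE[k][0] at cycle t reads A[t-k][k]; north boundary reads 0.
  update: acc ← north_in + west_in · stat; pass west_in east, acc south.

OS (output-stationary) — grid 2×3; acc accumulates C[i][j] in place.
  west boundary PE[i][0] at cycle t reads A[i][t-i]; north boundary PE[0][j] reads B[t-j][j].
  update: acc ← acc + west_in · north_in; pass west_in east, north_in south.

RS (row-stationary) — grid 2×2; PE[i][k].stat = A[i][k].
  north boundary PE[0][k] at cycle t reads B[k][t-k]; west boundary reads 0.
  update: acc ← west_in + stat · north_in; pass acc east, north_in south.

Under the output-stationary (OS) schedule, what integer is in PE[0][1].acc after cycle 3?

OS (2×3). Following PE[0][1] plus its west/north inputs:
  0: (0,0).acc=56  regs=<8,7>
  0: (0,1).acc=0  regs=<0,0>
  1: (0,0).acc=76  regs=<5,4>
  1: (0,1).acc=72  regs=<8,9>
  2: (0,0).acc=76  regs=<0,0>
  2: (0,1).acc=112  regs=<5,8>
  3: (0,0).acc=76  regs=<0,0>
  3: (0,1).acc=112  regs=<0,0>

PE[0][1].acc = 112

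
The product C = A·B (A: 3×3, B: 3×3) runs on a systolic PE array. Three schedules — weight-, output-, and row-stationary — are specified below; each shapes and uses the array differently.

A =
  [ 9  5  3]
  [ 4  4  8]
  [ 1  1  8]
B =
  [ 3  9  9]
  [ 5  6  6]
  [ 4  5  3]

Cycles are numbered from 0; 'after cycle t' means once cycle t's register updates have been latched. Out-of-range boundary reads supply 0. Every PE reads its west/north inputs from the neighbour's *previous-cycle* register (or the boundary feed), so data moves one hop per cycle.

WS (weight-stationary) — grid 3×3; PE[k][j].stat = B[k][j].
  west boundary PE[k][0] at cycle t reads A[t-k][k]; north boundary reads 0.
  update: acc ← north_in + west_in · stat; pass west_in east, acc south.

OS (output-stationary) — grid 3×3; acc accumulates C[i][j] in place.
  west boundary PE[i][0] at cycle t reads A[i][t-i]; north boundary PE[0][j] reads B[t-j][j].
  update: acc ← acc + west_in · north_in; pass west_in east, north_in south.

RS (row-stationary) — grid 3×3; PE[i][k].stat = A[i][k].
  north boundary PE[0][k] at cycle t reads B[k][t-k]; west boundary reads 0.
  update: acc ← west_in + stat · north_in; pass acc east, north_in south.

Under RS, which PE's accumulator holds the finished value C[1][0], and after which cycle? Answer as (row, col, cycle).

(row, col, cycle) = (1, 2, 3)

RS: C[1][0] accumulates in PE[1][2]:
  @0  [1,2]  acc 0  |  →0  ↓0
  @1  [1,2]  acc 0  |  →0  ↓0
  @2  [1,2]  acc 0  |  →0  ↓0
  @3  [1,2]  acc 64  |  →64  ↓4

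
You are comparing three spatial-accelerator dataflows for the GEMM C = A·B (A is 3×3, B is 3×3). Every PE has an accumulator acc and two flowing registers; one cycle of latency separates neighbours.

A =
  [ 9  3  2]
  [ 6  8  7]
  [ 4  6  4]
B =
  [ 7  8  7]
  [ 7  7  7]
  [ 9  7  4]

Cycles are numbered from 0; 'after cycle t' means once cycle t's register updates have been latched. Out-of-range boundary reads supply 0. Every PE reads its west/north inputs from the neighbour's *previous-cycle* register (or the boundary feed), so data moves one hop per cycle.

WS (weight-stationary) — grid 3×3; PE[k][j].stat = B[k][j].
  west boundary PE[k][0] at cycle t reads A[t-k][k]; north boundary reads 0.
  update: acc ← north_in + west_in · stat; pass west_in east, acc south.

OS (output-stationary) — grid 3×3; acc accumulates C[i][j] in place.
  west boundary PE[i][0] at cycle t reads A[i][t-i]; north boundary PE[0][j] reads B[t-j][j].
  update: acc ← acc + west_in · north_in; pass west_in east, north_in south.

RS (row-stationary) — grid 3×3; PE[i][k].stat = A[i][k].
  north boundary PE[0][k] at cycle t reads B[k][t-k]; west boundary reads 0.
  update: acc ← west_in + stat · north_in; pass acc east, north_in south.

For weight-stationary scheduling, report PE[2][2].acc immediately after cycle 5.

PE[2][2].acc = 126

WS (3×3). Following PE[2][2] plus its west/north inputs:
  cycle 0: PE[1][2] → acc 0, east 0, south 0
  cycle 0: PE[2][1] → acc 0, east 0, south 0
  cycle 0: PE[2][2] → acc 0, east 0, south 0
  cycle 1: PE[1][2] → acc 0, east 0, south 0
  cycle 1: PE[2][1] → acc 0, east 0, south 0
  cycle 1: PE[2][2] → acc 0, east 0, south 0
  cycle 2: PE[1][2] → acc 0, east 0, south 0
  cycle 2: PE[2][1] → acc 0, east 0, south 0
  cycle 2: PE[2][2] → acc 0, east 0, south 0
  cycle 3: PE[1][2] → acc 84, east 3, south 84
  cycle 3: PE[2][1] → acc 107, east 2, south 107
  cycle 3: PE[2][2] → acc 0, east 0, south 0
  cycle 4: PE[1][2] → acc 98, east 8, south 98
  cycle 4: PE[2][1] → acc 153, east 7, south 153
  cycle 4: PE[2][2] → acc 92, east 2, south 92
  cycle 5: PE[1][2] → acc 70, east 6, south 70
  cycle 5: PE[2][1] → acc 102, east 4, south 102
  cycle 5: PE[2][2] → acc 126, east 7, south 126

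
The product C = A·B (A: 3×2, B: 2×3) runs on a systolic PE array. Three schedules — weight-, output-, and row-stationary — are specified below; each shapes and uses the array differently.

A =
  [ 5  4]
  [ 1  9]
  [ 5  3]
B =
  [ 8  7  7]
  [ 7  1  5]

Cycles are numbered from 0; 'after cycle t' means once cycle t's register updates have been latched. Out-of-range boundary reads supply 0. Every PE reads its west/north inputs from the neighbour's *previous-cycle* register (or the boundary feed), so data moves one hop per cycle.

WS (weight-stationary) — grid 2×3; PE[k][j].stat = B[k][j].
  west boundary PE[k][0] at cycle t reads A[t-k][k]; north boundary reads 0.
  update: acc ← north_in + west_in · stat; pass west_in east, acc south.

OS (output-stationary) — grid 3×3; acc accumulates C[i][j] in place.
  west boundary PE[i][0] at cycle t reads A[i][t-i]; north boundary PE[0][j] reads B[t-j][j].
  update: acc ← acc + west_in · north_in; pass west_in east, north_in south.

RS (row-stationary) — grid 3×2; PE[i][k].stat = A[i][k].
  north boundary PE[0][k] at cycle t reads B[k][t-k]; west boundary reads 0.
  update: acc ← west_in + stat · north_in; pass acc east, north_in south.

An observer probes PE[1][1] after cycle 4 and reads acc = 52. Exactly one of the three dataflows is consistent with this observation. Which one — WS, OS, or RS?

dataflow = RS

WS (2×3 grid), PE[1][1]:
  step 0 · PE1,1: acc=0; fwd→0 fwd↓0
  step 1 · PE1,1: acc=0; fwd→0 fwd↓0
  step 2 · PE1,1: acc=39; fwd→4 fwd↓39
  step 3 · PE1,1: acc=16; fwd→9 fwd↓16
  step 4 · PE1,1: acc=38; fwd→3 fwd↓38
OS (3×3 grid), PE[1][1]:
  step 0 · PE1,1: acc=0; fwd→0 fwd↓0
  step 1 · PE1,1: acc=0; fwd→0 fwd↓0
  step 2 · PE1,1: acc=7; fwd→1 fwd↓7
  step 3 · PE1,1: acc=16; fwd→9 fwd↓1
  step 4 · PE1,1: acc=16; fwd→0 fwd↓0
RS (3×2 grid), PE[1][1]:
  step 0 · PE1,1: acc=0; fwd→0 fwd↓0
  step 1 · PE1,1: acc=0; fwd→0 fwd↓0
  step 2 · PE1,1: acc=71; fwd→71 fwd↓7
  step 3 · PE1,1: acc=16; fwd→16 fwd↓1
  step 4 · PE1,1: acc=52; fwd→52 fwd↓5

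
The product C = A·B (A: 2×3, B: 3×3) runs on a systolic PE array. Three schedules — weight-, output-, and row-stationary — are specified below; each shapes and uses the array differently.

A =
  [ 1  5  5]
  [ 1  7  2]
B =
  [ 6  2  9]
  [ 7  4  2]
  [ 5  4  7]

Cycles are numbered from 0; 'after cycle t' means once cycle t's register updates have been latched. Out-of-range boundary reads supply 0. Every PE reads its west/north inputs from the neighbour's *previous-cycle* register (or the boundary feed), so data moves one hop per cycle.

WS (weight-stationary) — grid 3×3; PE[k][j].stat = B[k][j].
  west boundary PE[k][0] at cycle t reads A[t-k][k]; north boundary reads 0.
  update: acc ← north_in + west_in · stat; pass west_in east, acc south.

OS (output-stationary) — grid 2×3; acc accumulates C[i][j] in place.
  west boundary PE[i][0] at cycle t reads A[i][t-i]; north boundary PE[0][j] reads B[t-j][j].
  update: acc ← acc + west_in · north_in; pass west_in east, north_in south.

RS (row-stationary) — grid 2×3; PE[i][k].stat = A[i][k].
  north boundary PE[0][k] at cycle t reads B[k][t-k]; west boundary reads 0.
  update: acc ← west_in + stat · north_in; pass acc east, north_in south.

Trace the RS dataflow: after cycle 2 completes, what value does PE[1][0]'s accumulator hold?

RS on a 2×3 grid — tracing PE[1][0] and its feeders:
  @0  [0,0]  acc 6  |  →6  ↓6
  @0  [1,0]  acc 0  |  →0  ↓0
  @1  [0,0]  acc 2  |  →2  ↓2
  @1  [1,0]  acc 6  |  →6  ↓6
  @2  [0,0]  acc 9  |  →9  ↓9
  @2  [1,0]  acc 2  |  →2  ↓2

PE[1][0].acc = 2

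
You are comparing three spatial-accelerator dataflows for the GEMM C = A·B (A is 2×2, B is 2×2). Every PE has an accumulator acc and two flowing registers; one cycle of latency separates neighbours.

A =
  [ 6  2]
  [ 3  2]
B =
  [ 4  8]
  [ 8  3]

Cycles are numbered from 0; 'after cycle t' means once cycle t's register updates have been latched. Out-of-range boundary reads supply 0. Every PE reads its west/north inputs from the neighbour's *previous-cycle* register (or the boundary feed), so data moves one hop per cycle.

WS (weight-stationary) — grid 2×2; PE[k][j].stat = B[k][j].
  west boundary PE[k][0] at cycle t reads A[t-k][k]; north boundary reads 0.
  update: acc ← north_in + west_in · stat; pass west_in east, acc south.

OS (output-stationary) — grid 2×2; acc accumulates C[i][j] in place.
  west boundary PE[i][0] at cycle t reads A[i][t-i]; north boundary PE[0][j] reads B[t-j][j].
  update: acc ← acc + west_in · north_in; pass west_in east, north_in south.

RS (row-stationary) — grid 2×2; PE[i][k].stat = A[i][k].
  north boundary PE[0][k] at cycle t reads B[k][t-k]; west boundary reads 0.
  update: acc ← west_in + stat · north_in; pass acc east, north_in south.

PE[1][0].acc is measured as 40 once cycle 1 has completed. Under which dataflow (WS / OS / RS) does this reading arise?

Under WS (2×2), PE[1][0]:
  [0] (1,0) acc=0 (h:0 v:0)
  [1] (1,0) acc=40 (h:2 v:40)
Under OS (2×2), PE[1][0]:
  [0] (1,0) acc=0 (h:0 v:0)
  [1] (1,0) acc=12 (h:3 v:4)
Under RS (2×2), PE[1][0]:
  [0] (1,0) acc=0 (h:0 v:0)
  [1] (1,0) acc=12 (h:12 v:4)

dataflow = WS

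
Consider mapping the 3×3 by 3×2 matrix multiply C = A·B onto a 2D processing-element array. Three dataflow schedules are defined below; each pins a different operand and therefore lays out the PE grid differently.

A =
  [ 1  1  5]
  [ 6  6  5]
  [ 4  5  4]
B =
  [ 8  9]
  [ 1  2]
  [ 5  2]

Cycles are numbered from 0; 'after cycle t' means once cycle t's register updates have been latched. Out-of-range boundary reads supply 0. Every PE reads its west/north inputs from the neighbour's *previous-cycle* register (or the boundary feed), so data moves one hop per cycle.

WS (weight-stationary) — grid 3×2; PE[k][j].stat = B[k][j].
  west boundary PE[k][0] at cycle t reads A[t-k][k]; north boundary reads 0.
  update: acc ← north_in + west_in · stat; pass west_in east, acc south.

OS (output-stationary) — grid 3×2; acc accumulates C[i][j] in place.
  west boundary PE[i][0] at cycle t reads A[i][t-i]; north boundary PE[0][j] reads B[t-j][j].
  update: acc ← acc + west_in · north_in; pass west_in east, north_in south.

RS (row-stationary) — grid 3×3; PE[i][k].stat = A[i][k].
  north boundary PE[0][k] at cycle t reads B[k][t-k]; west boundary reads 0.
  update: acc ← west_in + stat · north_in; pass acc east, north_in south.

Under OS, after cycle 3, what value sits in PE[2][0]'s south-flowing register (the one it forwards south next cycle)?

register = 1

OS (3×2). Following PE[2][0] plus its west/north inputs:
  0: (1,0).acc=0  regs=<0,0>
  0: (2,0).acc=0  regs=<0,0>
  1: (1,0).acc=48  regs=<6,8>
  1: (2,0).acc=0  regs=<0,0>
  2: (1,0).acc=54  regs=<6,1>
  2: (2,0).acc=32  regs=<4,8>
  3: (1,0).acc=79  regs=<5,5>
  3: (2,0).acc=37  regs=<5,1>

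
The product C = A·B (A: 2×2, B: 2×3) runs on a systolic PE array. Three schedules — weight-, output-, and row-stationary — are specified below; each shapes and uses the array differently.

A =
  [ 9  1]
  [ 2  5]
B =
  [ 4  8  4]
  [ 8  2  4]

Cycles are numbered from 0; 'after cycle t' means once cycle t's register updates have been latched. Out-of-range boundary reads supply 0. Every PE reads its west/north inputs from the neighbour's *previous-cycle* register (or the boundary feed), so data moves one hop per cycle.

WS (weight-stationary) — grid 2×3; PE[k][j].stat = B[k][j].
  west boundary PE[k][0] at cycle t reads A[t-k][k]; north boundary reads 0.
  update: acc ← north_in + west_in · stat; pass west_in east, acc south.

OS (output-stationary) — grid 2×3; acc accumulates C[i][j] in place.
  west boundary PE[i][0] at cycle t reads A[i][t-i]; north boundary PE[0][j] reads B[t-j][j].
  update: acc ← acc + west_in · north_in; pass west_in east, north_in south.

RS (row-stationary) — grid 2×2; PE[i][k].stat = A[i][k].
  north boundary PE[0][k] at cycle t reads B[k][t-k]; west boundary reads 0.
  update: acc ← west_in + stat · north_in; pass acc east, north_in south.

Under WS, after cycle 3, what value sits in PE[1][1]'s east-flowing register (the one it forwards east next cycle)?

WS on a 2×3 grid — tracing PE[1][1] and its feeders:
  [0] (0,1) acc=0 (h:0 v:0)
  [0] (1,0) acc=0 (h:0 v:0)
  [0] (1,1) acc=0 (h:0 v:0)
  [1] (0,1) acc=72 (h:9 v:72)
  [1] (1,0) acc=44 (h:1 v:44)
  [1] (1,1) acc=0 (h:0 v:0)
  [2] (0,1) acc=16 (h:2 v:16)
  [2] (1,0) acc=48 (h:5 v:48)
  [2] (1,1) acc=74 (h:1 v:74)
  [3] (0,1) acc=0 (h:0 v:0)
  [3] (1,0) acc=0 (h:0 v:0)
  [3] (1,1) acc=26 (h:5 v:26)

register = 5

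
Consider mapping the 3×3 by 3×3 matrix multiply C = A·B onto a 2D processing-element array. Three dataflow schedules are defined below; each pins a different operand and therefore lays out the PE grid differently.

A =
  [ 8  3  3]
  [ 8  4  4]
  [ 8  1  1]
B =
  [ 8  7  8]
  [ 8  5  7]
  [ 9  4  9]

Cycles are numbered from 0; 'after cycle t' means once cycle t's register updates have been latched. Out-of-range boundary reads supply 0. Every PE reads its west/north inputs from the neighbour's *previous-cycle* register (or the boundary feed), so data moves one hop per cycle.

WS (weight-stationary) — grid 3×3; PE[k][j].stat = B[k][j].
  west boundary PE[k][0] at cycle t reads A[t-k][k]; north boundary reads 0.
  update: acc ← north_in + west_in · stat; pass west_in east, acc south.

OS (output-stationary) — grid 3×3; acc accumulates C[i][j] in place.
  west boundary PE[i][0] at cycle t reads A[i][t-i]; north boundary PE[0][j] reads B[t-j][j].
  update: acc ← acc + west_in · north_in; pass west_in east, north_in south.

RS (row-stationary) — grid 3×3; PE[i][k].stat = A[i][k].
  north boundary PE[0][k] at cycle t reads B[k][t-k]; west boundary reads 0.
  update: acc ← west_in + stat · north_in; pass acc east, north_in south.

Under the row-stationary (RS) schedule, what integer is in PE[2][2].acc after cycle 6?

PE[2][2].acc = 80

RS 3×3: PE[2][2] cycle-by-cycle (with neighbour feeds):
  step 0 · PE1,2: acc=0; fwd→0 fwd↓0
  step 0 · PE2,1: acc=0; fwd→0 fwd↓0
  step 0 · PE2,2: acc=0; fwd→0 fwd↓0
  step 1 · PE1,2: acc=0; fwd→0 fwd↓0
  step 1 · PE2,1: acc=0; fwd→0 fwd↓0
  step 1 · PE2,2: acc=0; fwd→0 fwd↓0
  step 2 · PE1,2: acc=0; fwd→0 fwd↓0
  step 2 · PE2,1: acc=0; fwd→0 fwd↓0
  step 2 · PE2,2: acc=0; fwd→0 fwd↓0
  step 3 · PE1,2: acc=132; fwd→132 fwd↓9
  step 3 · PE2,1: acc=72; fwd→72 fwd↓8
  step 3 · PE2,2: acc=0; fwd→0 fwd↓0
  step 4 · PE1,2: acc=92; fwd→92 fwd↓4
  step 4 · PE2,1: acc=61; fwd→61 fwd↓5
  step 4 · PE2,2: acc=81; fwd→81 fwd↓9
  step 5 · PE1,2: acc=128; fwd→128 fwd↓9
  step 5 · PE2,1: acc=71; fwd→71 fwd↓7
  step 5 · PE2,2: acc=65; fwd→65 fwd↓4
  step 6 · PE1,2: acc=0; fwd→0 fwd↓0
  step 6 · PE2,1: acc=0; fwd→0 fwd↓0
  step 6 · PE2,2: acc=80; fwd→80 fwd↓9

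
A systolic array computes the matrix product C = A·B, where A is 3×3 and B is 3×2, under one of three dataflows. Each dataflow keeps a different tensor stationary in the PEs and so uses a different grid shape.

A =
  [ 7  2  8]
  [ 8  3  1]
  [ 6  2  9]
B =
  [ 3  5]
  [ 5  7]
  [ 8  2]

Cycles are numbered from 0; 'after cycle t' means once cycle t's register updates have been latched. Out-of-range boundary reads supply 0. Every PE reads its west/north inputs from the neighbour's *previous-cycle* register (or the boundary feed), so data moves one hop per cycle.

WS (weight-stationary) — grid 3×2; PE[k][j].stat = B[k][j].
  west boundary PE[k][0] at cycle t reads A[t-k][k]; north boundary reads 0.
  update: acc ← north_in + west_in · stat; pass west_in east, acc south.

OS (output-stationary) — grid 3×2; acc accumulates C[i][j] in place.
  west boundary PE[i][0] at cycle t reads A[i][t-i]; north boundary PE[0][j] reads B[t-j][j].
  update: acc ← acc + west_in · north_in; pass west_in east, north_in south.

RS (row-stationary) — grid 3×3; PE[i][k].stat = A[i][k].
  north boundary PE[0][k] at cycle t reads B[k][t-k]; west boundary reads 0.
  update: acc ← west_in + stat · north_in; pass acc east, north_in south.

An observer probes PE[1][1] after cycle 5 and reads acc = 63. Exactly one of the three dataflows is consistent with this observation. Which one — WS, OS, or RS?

dataflow = OS

WS [3×2] PE[1][1] across cycles:
  cycle 0: PE[1][1] → acc 0, east 0, south 0
  cycle 1: PE[1][1] → acc 0, east 0, south 0
  cycle 2: PE[1][1] → acc 49, east 2, south 49
  cycle 3: PE[1][1] → acc 61, east 3, south 61
  cycle 4: PE[1][1] → acc 44, east 2, south 44
  cycle 5: PE[1][1] → acc 0, east 0, south 0
OS [3×2] PE[1][1] across cycles:
  cycle 0: PE[1][1] → acc 0, east 0, south 0
  cycle 1: PE[1][1] → acc 0, east 0, south 0
  cycle 2: PE[1][1] → acc 40, east 8, south 5
  cycle 3: PE[1][1] → acc 61, east 3, south 7
  cycle 4: PE[1][1] → acc 63, east 1, south 2
  cycle 5: PE[1][1] → acc 63, east 0, south 0
RS [3×3] PE[1][1] across cycles:
  cycle 0: PE[1][1] → acc 0, east 0, south 0
  cycle 1: PE[1][1] → acc 0, east 0, south 0
  cycle 2: PE[1][1] → acc 39, east 39, south 5
  cycle 3: PE[1][1] → acc 61, east 61, south 7
  cycle 4: PE[1][1] → acc 0, east 0, south 0
  cycle 5: PE[1][1] → acc 0, east 0, south 0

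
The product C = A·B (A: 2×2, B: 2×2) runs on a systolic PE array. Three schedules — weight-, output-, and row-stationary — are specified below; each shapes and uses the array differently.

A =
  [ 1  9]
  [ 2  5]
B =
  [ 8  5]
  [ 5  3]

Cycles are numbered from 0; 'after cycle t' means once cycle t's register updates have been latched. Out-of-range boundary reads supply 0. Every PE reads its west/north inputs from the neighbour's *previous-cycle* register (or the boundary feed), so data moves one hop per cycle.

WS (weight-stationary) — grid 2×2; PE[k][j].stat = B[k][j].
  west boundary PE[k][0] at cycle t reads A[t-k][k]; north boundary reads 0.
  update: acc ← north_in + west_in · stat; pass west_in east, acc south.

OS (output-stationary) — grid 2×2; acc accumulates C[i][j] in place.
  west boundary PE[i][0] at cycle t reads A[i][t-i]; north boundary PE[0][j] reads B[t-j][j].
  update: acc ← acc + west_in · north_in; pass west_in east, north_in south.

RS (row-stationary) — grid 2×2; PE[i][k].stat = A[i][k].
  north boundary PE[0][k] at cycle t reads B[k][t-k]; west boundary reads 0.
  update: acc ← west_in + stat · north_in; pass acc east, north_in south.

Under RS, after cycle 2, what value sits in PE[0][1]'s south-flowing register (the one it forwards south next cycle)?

RS on a 2×2 grid — tracing PE[0][1] and its feeders:
  @0  [0,0]  acc 8  |  →8  ↓8
  @0  [0,1]  acc 0  |  →0  ↓0
  @1  [0,0]  acc 5  |  →5  ↓5
  @1  [0,1]  acc 53  |  →53  ↓5
  @2  [0,0]  acc 0  |  →0  ↓0
  @2  [0,1]  acc 32  |  →32  ↓3

register = 3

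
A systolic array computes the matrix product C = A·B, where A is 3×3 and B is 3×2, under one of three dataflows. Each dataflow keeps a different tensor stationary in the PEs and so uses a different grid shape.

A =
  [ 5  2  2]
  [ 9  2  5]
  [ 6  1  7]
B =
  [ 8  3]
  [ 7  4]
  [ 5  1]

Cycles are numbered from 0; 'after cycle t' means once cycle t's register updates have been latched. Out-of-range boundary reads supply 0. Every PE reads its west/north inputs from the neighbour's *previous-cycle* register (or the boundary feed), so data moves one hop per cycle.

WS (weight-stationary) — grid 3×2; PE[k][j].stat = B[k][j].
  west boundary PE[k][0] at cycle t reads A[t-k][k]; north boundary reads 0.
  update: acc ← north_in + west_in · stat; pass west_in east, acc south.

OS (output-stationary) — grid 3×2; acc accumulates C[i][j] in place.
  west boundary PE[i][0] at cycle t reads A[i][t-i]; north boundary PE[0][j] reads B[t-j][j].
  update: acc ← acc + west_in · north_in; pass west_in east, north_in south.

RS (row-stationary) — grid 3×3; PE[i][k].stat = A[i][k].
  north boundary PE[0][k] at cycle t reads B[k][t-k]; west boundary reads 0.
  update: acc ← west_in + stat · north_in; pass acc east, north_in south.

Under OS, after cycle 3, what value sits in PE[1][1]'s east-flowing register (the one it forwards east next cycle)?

register = 2

OS (3×2). Following PE[1][1] plus its west/north inputs:
  step 0 · PE0,1: acc=0; fwd→0 fwd↓0
  step 0 · PE1,0: acc=0; fwd→0 fwd↓0
  step 0 · PE1,1: acc=0; fwd→0 fwd↓0
  step 1 · PE0,1: acc=15; fwd→5 fwd↓3
  step 1 · PE1,0: acc=72; fwd→9 fwd↓8
  step 1 · PE1,1: acc=0; fwd→0 fwd↓0
  step 2 · PE0,1: acc=23; fwd→2 fwd↓4
  step 2 · PE1,0: acc=86; fwd→2 fwd↓7
  step 2 · PE1,1: acc=27; fwd→9 fwd↓3
  step 3 · PE0,1: acc=25; fwd→2 fwd↓1
  step 3 · PE1,0: acc=111; fwd→5 fwd↓5
  step 3 · PE1,1: acc=35; fwd→2 fwd↓4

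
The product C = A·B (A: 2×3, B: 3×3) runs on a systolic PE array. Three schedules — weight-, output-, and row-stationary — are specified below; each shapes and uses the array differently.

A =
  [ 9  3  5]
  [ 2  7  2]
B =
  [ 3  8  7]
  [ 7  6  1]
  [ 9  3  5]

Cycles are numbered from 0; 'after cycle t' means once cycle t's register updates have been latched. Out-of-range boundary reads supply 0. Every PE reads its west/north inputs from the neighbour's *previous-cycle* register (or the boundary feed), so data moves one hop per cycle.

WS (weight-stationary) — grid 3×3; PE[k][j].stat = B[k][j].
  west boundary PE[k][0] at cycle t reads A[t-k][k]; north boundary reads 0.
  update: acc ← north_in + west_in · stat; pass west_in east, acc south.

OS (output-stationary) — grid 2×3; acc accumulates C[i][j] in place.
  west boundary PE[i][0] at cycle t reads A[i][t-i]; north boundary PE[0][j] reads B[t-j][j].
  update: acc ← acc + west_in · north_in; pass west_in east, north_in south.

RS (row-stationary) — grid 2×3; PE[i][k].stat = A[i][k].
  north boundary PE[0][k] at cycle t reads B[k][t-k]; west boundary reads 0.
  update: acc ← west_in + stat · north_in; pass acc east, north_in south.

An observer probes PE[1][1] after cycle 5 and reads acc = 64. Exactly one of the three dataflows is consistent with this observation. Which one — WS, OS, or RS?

WS [3×3] PE[1][1] across cycles:
  @0  [1,1]  acc 0  |  →0  ↓0
  @1  [1,1]  acc 0  |  →0  ↓0
  @2  [1,1]  acc 90  |  →3  ↓90
  @3  [1,1]  acc 58  |  →7  ↓58
  @4  [1,1]  acc 0  |  →0  ↓0
  @5  [1,1]  acc 0  |  →0  ↓0
OS [2×3] PE[1][1] across cycles:
  @0  [1,1]  acc 0  |  →0  ↓0
  @1  [1,1]  acc 0  |  →0  ↓0
  @2  [1,1]  acc 16  |  →2  ↓8
  @3  [1,1]  acc 58  |  →7  ↓6
  @4  [1,1]  acc 64  |  →2  ↓3
  @5  [1,1]  acc 64  |  →0  ↓0
RS [2×3] PE[1][1] across cycles:
  @0  [1,1]  acc 0  |  →0  ↓0
  @1  [1,1]  acc 0  |  →0  ↓0
  @2  [1,1]  acc 55  |  →55  ↓7
  @3  [1,1]  acc 58  |  →58  ↓6
  @4  [1,1]  acc 21  |  →21  ↓1
  @5  [1,1]  acc 0  |  →0  ↓0

dataflow = OS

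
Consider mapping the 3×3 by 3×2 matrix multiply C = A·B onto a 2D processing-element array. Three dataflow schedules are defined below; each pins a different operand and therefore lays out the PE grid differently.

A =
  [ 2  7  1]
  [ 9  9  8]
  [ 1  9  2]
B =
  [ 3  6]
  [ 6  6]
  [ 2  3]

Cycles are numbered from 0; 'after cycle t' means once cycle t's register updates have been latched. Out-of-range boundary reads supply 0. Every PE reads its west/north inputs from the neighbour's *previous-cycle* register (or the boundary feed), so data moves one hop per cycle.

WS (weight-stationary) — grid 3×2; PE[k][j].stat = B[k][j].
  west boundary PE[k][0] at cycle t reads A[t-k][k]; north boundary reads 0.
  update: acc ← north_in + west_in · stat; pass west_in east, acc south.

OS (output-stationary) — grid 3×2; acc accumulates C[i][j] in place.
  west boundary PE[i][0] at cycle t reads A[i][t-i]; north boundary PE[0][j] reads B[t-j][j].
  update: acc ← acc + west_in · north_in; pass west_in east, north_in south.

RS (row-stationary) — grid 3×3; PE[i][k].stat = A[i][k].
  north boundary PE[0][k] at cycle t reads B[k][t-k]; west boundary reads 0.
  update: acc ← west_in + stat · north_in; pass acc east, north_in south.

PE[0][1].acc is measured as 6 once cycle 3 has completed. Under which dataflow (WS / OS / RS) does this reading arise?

dataflow = WS

— WS: 3×2; PE[0][1] trace:
  cycle 0: PE[0][1] → acc 0, east 0, south 0
  cycle 1: PE[0][1] → acc 12, east 2, south 12
  cycle 2: PE[0][1] → acc 54, east 9, south 54
  cycle 3: PE[0][1] → acc 6, east 1, south 6
— OS: 3×2; PE[0][1] trace:
  cycle 0: PE[0][1] → acc 0, east 0, south 0
  cycle 1: PE[0][1] → acc 12, east 2, south 6
  cycle 2: PE[0][1] → acc 54, east 7, south 6
  cycle 3: PE[0][1] → acc 57, east 1, south 3
— RS: 3×3; PE[0][1] trace:
  cycle 0: PE[0][1] → acc 0, east 0, south 0
  cycle 1: PE[0][1] → acc 48, east 48, south 6
  cycle 2: PE[0][1] → acc 54, east 54, south 6
  cycle 3: PE[0][1] → acc 0, east 0, south 0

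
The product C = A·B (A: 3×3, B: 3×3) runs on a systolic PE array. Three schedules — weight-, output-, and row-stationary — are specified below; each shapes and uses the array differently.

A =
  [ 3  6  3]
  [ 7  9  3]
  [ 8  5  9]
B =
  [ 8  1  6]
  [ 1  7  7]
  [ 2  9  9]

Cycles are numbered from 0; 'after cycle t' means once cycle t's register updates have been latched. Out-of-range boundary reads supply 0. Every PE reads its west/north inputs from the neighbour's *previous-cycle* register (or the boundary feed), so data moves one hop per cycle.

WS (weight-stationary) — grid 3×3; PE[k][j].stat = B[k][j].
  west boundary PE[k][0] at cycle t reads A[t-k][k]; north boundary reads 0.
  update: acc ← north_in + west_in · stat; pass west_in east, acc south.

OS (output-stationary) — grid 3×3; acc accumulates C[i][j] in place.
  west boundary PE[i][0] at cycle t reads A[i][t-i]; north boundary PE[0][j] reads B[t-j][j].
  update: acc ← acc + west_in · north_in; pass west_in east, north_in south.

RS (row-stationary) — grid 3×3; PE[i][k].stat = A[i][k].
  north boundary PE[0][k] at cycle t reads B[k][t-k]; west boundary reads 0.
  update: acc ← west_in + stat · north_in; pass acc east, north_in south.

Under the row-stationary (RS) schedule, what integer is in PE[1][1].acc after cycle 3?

PE[1][1].acc = 70

RS (3×3). Following PE[1][1] plus its west/north inputs:
  t=0 PE[0][1]: acc=0 h=0 v=0
  t=0 PE[1][0]: acc=0 h=0 v=0
  t=0 PE[1][1]: acc=0 h=0 v=0
  t=1 PE[0][1]: acc=30 h=30 v=1
  t=1 PE[1][0]: acc=56 h=56 v=8
  t=1 PE[1][1]: acc=0 h=0 v=0
  t=2 PE[0][1]: acc=45 h=45 v=7
  t=2 PE[1][0]: acc=7 h=7 v=1
  t=2 PE[1][1]: acc=65 h=65 v=1
  t=3 PE[0][1]: acc=60 h=60 v=7
  t=3 PE[1][0]: acc=42 h=42 v=6
  t=3 PE[1][1]: acc=70 h=70 v=7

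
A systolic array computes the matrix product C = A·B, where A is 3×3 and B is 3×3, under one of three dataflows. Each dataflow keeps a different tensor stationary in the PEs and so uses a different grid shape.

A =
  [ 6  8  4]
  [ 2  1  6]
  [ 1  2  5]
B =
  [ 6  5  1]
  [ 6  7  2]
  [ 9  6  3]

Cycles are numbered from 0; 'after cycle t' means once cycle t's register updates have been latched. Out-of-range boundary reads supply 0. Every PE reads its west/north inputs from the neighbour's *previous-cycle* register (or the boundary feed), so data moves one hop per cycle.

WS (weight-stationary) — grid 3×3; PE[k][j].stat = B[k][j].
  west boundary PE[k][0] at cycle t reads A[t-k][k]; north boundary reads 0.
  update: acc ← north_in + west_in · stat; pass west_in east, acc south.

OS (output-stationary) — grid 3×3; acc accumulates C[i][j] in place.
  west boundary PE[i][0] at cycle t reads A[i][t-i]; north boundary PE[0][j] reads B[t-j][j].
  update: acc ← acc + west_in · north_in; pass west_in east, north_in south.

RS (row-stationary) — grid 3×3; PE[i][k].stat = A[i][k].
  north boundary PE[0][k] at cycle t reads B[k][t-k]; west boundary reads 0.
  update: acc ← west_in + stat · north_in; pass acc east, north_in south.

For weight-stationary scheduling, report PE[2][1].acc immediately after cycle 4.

PE[2][1].acc = 53

WS 3×3: PE[2][1] cycle-by-cycle (with neighbour feeds):
  cycle 0: PE[1][1] → acc 0, east 0, south 0
  cycle 0: PE[2][0] → acc 0, east 0, south 0
  cycle 0: PE[2][1] → acc 0, east 0, south 0
  cycle 1: PE[1][1] → acc 0, east 0, south 0
  cycle 1: PE[2][0] → acc 0, east 0, south 0
  cycle 1: PE[2][1] → acc 0, east 0, south 0
  cycle 2: PE[1][1] → acc 86, east 8, south 86
  cycle 2: PE[2][0] → acc 120, east 4, south 120
  cycle 2: PE[2][1] → acc 0, east 0, south 0
  cycle 3: PE[1][1] → acc 17, east 1, south 17
  cycle 3: PE[2][0] → acc 72, east 6, south 72
  cycle 3: PE[2][1] → acc 110, east 4, south 110
  cycle 4: PE[1][1] → acc 19, east 2, south 19
  cycle 4: PE[2][0] → acc 63, east 5, south 63
  cycle 4: PE[2][1] → acc 53, east 6, south 53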